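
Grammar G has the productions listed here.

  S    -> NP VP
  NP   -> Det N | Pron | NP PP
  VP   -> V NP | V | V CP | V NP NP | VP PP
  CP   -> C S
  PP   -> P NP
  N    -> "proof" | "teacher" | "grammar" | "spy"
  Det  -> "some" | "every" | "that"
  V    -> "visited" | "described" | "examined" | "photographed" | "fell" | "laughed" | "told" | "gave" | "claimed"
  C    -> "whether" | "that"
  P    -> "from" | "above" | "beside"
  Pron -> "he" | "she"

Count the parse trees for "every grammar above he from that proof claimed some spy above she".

4

Two of the 4 distinct bracketings:
[S [NP [NP [Det every] [N grammar]] [PP [P above] [NP [NP [Pron he]] [PP [P from] [NP [Det that] [N proof]]]]]] [VP [V claimed] [NP [NP [Det some] [N spy]] [PP [P above] [NP [Pron she]]]]]]
[S [NP [NP [Det every] [N grammar]] [PP [P above] [NP [NP [Pron he]] [PP [P from] [NP [Det that] [N proof]]]]]] [VP [VP [V claimed] [NP [Det some] [N spy]]] [PP [P above] [NP [Pron she]]]]]
The difference turns on whether VP → VP PP is used at the relevant span, versus an alternative expansion of VP.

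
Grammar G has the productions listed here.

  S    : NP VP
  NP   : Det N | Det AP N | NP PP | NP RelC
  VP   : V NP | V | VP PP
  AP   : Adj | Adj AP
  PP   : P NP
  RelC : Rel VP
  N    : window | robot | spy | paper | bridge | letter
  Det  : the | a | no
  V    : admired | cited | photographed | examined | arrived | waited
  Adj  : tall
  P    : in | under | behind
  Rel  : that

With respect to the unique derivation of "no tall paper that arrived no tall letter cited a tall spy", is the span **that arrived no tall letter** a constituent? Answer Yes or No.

[S [NP [NP [Det no] [AP [Adj tall]] [N paper]] [RelC [Rel that] [VP [V arrived] [NP [Det no] [AP [Adj tall]] [N letter]]]]] [VP [V cited] [NP [Det a] [AP [Adj tall]] [N spy]]]]
The words 'that arrived no tall letter' are exhaustively dominated by a single RelC node (built by RelC → Rel VP), so they form a constituent.

Yes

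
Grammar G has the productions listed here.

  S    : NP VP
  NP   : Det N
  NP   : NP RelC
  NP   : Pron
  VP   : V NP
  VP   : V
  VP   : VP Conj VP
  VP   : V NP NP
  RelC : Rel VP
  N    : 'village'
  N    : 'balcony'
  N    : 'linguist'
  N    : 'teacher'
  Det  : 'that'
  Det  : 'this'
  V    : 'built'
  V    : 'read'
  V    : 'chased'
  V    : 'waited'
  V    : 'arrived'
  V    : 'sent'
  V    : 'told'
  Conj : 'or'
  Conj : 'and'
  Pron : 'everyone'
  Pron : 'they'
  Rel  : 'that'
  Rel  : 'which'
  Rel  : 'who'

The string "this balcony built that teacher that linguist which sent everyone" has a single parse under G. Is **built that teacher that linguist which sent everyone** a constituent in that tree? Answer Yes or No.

[S [NP [Det this] [N balcony]] [VP [V built] [NP [Det that] [N teacher]] [NP [NP [Det that] [N linguist]] [RelC [Rel which] [VP [V sent] [NP [Pron everyone]]]]]]]
The words 'built that teacher that linguist which sent everyone' are exhaustively dominated by a single VP node (built by VP → V NP NP), so they form a constituent.

Yes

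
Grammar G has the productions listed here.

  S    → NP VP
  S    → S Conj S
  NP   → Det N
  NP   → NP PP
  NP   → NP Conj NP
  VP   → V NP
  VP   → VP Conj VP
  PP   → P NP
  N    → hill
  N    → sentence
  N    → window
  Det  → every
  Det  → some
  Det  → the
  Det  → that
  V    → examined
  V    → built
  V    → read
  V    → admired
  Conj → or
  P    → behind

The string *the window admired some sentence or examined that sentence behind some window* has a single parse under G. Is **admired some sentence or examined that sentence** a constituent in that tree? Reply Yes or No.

[S [NP [Det the] [N window]] [VP [VP [V admired] [NP [Det some] [N sentence]]] [Conj or] [VP [V examined] [NP [NP [Det that] [N sentence]] [PP [P behind] [NP [Det some] [N window]]]]]]]
The smallest constituent containing 'admired some sentence or examined that sentence' is the VP spanning 'admired some sentence or examined that sentence behind some window'; no single node in the tree dominates exactly the given words.

No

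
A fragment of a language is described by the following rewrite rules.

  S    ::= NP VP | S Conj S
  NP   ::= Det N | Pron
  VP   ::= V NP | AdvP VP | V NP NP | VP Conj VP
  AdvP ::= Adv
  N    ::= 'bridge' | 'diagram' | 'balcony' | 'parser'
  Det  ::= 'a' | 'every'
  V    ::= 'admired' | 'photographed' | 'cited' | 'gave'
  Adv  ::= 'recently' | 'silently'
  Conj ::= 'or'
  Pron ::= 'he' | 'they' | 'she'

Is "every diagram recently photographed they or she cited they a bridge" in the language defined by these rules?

Grammatical

S
  S
    NP
      Det: every
      N: diagram
    VP
      AdvP
        Adv: recently
      VP
        V: photographed
        NP
          Pron: they
  Conj: or
  S
    NP
      Pron: she
    VP
      V: cited
      NP
        Pron: they
      NP
        Det: a
        N: bridge
The bracketing above is licensed at every node by one of the given productions, with S at the root.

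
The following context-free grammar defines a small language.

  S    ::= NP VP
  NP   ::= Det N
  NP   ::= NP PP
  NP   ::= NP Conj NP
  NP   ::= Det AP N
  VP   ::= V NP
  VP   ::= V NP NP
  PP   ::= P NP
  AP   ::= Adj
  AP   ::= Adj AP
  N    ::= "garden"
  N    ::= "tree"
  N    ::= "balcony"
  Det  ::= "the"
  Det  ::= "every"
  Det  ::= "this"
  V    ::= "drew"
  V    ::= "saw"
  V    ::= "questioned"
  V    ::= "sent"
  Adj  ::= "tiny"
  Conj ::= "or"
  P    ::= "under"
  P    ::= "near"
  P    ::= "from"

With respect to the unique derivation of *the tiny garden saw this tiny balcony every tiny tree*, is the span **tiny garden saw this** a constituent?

[S [NP [Det the] [AP [Adj tiny]] [N garden]] [VP [V saw] [NP [Det this] [AP [Adj tiny]] [N balcony]] [NP [Det every] [AP [Adj tiny]] [N tree]]]]
The smallest constituent containing 'tiny garden saw this' is the S spanning 'the tiny garden saw this tiny balcony every tiny tree'; no single node in the tree dominates exactly the given words.

No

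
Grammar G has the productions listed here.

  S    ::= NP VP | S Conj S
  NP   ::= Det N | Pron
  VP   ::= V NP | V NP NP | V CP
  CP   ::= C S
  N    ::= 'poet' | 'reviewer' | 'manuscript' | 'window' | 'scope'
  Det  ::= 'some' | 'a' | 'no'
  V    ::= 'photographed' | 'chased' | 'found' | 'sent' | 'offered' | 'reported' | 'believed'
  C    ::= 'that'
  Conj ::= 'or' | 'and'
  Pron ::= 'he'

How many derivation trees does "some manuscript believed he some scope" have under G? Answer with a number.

[S [NP [Det some] [N manuscript]] [VP [V believed] [NP [Pron he]] [NP [Det some] [N scope]]]]
No rule offers an alternative attachment or grouping for any span, so this is the only derivation.

1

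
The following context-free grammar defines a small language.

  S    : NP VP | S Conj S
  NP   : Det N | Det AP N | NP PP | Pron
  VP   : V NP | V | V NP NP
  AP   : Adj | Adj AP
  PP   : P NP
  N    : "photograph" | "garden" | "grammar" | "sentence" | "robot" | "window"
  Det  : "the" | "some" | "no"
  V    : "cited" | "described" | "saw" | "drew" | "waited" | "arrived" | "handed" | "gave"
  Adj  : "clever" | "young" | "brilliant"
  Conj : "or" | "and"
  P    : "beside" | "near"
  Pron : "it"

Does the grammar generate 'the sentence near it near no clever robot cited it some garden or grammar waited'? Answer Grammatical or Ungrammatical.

Ungrammatical

A Conj word can never sit immediately before an N word in any string this grammar generates, so the substring 'or grammar' rules out a derivation.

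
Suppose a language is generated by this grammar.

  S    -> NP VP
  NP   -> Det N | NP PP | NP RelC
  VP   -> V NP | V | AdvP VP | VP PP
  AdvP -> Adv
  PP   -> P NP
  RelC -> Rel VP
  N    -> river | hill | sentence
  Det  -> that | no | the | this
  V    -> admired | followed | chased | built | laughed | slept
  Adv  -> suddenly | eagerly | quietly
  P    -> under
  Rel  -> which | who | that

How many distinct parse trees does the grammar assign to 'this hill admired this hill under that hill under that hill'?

5

Two of the 5 distinct bracketings:
[S [NP [Det this] [N hill]] [VP [V admired] [NP [NP [Det this] [N hill]] [PP [P under] [NP [NP [Det that] [N hill]] [PP [P under] [NP [Det that] [N hill]]]]]]]]
[S [NP [Det this] [N hill]] [VP [V admired] [NP [NP [NP [Det this] [N hill]] [PP [P under] [NP [Det that] [N hill]]]] [PP [P under] [NP [Det that] [N hill]]]]]]
The trees differ in how a recursive rule is bracketed over the same span.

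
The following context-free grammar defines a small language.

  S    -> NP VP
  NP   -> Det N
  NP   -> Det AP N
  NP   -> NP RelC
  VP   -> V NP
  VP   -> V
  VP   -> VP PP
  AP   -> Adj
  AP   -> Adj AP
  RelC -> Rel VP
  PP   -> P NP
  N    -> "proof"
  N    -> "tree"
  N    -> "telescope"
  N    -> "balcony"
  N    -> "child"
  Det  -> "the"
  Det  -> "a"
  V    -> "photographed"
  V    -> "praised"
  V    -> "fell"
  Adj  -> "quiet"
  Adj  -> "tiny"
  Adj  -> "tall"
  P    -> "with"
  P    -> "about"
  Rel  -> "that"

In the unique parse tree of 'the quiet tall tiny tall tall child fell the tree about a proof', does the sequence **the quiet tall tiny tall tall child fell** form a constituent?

No

[S [NP [Det the] [AP [Adj quiet] [AP [Adj tall] [AP [Adj tiny] [AP [Adj tall] [AP [Adj tall]]]]]] [N child]] [VP [VP [V fell] [NP [Det the] [N tree]]] [PP [P about] [NP [Det a] [N proof]]]]]
The smallest constituent containing 'the quiet tall tiny tall tall child fell' is the S spanning 'the quiet tall tiny tall tall child fell the tree about a proof'; no single node in the tree dominates exactly the given words.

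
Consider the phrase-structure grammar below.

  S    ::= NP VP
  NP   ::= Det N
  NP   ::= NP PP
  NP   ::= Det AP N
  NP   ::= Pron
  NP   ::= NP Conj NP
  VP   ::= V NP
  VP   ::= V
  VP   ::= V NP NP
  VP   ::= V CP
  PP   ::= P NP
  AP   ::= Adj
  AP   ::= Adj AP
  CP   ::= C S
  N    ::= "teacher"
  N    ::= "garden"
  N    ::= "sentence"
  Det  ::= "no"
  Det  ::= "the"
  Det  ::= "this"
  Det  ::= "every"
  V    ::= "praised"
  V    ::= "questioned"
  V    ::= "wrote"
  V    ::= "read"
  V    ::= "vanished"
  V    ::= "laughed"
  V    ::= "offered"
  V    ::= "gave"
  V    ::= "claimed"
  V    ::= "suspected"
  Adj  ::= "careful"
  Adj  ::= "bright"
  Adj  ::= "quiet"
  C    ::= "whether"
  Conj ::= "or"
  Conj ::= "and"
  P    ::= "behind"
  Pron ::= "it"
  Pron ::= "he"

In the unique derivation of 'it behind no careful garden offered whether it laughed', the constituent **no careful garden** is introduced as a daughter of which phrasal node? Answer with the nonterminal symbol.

S
  NP
    NP
      Pron: it
    PP
      P: behind
      NP
        Det: no
        AP
          Adj: careful
        N: garden
  VP
    V: offered
    CP
      C: whether
      S
        NP
          Pron: it
        VP
          V: laughed
The span 'no careful garden' is the NP node built by NP → Det AP N.
Its mother is the PP built by PP → P NP.

PP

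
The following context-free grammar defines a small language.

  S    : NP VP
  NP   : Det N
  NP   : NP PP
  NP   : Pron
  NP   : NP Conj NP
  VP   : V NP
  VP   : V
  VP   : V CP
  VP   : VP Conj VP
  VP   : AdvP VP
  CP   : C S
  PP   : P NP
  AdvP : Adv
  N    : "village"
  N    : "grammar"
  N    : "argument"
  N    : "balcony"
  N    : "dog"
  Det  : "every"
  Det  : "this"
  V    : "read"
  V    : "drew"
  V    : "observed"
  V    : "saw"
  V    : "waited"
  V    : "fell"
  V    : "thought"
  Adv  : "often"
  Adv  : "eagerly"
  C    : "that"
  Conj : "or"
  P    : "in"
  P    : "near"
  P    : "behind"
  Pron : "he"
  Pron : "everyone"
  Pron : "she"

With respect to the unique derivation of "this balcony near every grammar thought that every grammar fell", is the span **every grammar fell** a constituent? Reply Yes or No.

Yes

[S [NP [NP [Det this] [N balcony]] [PP [P near] [NP [Det every] [N grammar]]]] [VP [V thought] [CP [C that] [S [NP [Det every] [N grammar]] [VP [V fell]]]]]]
The words 'every grammar fell' are exhaustively dominated by a single S node (built by S → NP VP), so they form a constituent.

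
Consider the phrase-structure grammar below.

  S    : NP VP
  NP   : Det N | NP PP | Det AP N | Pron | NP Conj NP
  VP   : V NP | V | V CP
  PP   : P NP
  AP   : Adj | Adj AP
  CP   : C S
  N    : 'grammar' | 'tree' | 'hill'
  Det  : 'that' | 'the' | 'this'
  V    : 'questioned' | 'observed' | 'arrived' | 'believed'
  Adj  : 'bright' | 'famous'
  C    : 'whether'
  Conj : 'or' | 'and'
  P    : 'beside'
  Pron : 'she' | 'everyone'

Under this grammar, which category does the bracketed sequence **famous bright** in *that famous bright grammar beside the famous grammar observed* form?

S
  NP
    NP
      Det: that
      AP
        Adj: famous
        AP
          Adj: bright
      N: grammar
    PP
      P: beside
      NP
        Det: the
        AP
          Adj: famous
        N: grammar
  VP
    V: observed
The span 'famous bright' is the AP node built by AP → Adj AP.

AP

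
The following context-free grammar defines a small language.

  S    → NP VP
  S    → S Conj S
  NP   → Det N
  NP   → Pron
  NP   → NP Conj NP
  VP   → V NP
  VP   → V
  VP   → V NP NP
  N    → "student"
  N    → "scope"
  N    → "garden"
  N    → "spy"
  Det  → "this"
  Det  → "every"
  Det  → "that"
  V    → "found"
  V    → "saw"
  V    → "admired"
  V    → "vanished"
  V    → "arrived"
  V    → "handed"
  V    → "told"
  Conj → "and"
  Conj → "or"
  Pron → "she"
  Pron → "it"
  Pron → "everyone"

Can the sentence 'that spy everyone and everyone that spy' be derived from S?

For S → NP VP, the only prefix that parses as NP is 'that spy', but the remainder 'everyone and everyone that spy' is not a VP under these rules. The alternative S rule S → S Conj S likewise has no satisfying split.

Ungrammatical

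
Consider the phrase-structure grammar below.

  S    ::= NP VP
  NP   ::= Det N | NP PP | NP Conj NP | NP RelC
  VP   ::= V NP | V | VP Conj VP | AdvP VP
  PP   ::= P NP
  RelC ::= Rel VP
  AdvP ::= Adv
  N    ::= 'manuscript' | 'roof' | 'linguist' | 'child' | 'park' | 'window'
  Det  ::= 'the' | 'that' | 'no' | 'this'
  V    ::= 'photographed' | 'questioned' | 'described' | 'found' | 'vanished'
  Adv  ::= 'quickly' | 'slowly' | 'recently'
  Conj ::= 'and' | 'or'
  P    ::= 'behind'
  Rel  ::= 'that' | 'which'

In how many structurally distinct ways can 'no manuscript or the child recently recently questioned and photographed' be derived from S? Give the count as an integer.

Two of the 3 distinct bracketings:
[S [NP [NP [Det no] [N manuscript]] [Conj or] [NP [Det the] [N child]]] [VP [VP [AdvP [Adv recently]] [VP [AdvP [Adv recently]] [VP [V questioned]]]] [Conj and] [VP [V photographed]]]]
[S [NP [NP [Det no] [N manuscript]] [Conj or] [NP [Det the] [N child]]] [VP [AdvP [Adv recently]] [VP [VP [AdvP [Adv recently]] [VP [V questioned]]] [Conj and] [VP [V photographed]]]]]
The trees differ in how a recursive rule is bracketed over the same span.

3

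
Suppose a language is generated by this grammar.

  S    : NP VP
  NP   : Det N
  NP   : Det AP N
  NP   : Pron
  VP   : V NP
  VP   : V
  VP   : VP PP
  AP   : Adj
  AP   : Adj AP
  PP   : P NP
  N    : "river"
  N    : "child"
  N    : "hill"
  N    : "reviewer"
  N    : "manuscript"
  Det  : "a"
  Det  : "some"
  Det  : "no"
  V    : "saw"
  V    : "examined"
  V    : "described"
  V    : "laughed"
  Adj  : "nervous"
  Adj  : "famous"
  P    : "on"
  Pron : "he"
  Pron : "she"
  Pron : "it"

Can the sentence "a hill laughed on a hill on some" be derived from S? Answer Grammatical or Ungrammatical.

Ungrammatical

For S → NP VP, the only prefix that parses as NP is 'a hill', but the remainder 'laughed on a hill on some' is not a VP under these rules.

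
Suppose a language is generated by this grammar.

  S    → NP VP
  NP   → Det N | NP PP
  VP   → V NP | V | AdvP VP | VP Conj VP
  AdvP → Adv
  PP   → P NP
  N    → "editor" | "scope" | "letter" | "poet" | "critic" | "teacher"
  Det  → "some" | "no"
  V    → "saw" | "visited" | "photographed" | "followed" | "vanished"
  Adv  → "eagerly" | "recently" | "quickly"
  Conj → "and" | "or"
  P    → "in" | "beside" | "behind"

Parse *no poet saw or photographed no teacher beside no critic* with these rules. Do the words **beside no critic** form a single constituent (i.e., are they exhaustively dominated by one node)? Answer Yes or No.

Yes

[S [NP [Det no] [N poet]] [VP [VP [V saw]] [Conj or] [VP [V photographed] [NP [NP [Det no] [N teacher]] [PP [P beside] [NP [Det no] [N critic]]]]]]]
The words 'beside no critic' are exhaustively dominated by a single PP node (built by PP → P NP), so they form a constituent.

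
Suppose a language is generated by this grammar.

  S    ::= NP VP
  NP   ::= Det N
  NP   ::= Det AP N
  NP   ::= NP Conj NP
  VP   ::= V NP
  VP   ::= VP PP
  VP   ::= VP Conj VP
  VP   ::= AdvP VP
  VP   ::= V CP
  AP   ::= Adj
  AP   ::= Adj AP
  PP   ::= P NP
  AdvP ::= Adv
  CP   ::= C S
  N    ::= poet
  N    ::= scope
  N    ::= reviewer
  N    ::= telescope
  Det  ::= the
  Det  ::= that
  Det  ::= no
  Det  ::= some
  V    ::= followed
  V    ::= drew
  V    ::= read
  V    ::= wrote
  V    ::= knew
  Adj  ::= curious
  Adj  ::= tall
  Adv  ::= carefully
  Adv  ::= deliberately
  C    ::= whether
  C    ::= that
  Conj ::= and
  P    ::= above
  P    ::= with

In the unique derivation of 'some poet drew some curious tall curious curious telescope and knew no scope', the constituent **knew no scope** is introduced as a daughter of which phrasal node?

VP

S
  NP
    Det: some
    N: poet
  VP
    VP
      V: drew
      NP
        Det: some
        AP
          Adj: curious
          AP
            Adj: tall
            AP
              Adj: curious
              AP
                Adj: curious
        N: telescope
    Conj: and
    VP
      V: knew
      NP
        Det: no
        N: scope
The span 'knew no scope' is the VP node built by VP → V NP.
Its mother is the VP built by VP → VP Conj VP.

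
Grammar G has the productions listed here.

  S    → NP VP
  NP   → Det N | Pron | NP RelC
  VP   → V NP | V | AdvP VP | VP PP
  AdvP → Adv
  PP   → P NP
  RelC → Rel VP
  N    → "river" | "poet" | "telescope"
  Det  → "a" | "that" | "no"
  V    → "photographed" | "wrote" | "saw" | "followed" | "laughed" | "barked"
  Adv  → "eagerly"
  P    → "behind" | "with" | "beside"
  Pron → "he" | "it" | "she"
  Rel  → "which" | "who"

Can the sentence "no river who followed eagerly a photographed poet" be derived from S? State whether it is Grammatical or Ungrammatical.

Ungrammatical

An Adv word can never sit immediately before a Det word in any string this grammar generates, so the substring 'eagerly a' rules out a derivation.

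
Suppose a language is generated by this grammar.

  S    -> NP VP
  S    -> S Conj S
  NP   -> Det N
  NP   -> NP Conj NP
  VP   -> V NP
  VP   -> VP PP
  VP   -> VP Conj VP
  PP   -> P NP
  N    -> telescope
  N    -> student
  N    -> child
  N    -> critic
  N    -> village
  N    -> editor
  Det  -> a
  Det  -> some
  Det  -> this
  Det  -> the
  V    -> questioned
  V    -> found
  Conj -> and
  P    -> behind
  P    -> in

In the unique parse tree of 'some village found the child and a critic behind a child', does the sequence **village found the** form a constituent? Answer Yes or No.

[S [NP [Det some] [N village]] [VP [VP [V found] [NP [NP [Det the] [N child]] [Conj and] [NP [Det a] [N critic]]]] [PP [P behind] [NP [Det a] [N child]]]]]
The smallest constituent containing 'village found the' is the S spanning 'some village found the child and a critic behind a child'; no single node in the tree dominates exactly the given words.

No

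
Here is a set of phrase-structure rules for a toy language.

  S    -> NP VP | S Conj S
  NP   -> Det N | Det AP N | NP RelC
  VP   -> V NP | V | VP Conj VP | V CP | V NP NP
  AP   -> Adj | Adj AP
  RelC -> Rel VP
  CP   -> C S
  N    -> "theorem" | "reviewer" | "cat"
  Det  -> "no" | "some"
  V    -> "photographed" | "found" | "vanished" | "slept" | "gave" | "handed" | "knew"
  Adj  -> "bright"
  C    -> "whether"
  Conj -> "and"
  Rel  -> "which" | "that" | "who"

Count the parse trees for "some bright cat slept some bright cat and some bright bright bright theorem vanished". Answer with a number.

1

[S [S [NP [Det some] [AP [Adj bright]] [N cat]] [VP [V slept] [NP [Det some] [AP [Adj bright]] [N cat]]]] [Conj and] [S [NP [Det some] [AP [Adj bright] [AP [Adj bright] [AP [Adj bright]]]] [N theorem]] [VP [V vanished]]]]
No rule offers an alternative attachment or grouping for any span, so this is the only derivation.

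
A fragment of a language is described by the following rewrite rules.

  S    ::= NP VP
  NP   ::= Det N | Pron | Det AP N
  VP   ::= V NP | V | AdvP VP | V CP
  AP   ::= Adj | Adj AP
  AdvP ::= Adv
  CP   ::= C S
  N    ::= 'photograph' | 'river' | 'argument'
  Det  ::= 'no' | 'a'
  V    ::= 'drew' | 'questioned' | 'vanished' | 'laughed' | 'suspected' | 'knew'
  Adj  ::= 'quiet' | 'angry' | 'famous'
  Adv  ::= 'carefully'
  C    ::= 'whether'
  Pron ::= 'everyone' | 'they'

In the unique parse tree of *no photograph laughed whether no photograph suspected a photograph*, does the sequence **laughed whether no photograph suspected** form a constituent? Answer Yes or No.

No

[S [NP [Det no] [N photograph]] [VP [V laughed] [CP [C whether] [S [NP [Det no] [N photograph]] [VP [V suspected] [NP [Det a] [N photograph]]]]]]]
The smallest constituent containing 'laughed whether no photograph suspected' is the VP spanning 'laughed whether no photograph suspected a photograph'; no single node in the tree dominates exactly the given words.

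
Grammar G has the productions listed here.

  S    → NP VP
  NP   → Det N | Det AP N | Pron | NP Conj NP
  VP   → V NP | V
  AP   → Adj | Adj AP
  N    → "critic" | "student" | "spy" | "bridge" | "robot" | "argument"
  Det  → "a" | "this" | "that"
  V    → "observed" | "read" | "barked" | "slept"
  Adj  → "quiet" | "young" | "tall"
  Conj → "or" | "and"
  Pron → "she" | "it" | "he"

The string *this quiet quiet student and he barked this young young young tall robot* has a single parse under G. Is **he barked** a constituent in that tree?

[S [NP [NP [Det this] [AP [Adj quiet] [AP [Adj quiet]]] [N student]] [Conj and] [NP [Pron he]]] [VP [V barked] [NP [Det this] [AP [Adj young] [AP [Adj young] [AP [Adj young] [AP [Adj tall]]]]] [N robot]]]]
The smallest constituent containing 'he barked' is the S spanning 'this quiet quiet student and he barked this young young young tall robot'; no single node in the tree dominates exactly the given words.

No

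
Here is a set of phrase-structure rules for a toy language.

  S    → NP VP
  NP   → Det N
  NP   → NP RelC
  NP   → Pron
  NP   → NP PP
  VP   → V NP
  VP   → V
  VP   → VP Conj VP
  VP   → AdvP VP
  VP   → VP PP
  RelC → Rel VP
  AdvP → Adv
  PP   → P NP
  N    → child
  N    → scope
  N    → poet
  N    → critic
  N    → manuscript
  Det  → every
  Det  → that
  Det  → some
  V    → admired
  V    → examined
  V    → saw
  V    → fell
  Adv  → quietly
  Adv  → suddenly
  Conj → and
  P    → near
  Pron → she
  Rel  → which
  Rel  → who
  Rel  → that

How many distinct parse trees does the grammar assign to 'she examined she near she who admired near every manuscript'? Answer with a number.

10

Two of the 10 distinct bracketings:
[S [NP [Pron she]] [VP [V examined] [NP [NP [NP [Pron she]] [PP [P near] [NP [Pron she]]]] [RelC [Rel who] [VP [VP [V admired]] [PP [P near] [NP [Det every] [N manuscript]]]]]]]]
[S [NP [Pron she]] [VP [V examined] [NP [NP [Pron she]] [PP [P near] [NP [NP [Pron she]] [RelC [Rel who] [VP [VP [V admired]] [PP [P near] [NP [Det every] [N manuscript]]]]]]]]]]
The trees differ in how a recursive rule is bracketed over the same span.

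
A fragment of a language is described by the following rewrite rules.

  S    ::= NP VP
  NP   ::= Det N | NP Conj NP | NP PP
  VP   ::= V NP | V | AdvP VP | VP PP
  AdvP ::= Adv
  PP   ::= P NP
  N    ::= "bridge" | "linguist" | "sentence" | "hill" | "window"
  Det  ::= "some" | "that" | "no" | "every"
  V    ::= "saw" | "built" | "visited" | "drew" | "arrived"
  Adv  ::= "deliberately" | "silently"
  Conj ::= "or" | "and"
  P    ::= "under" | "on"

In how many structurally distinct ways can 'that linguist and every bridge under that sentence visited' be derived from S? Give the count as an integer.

2

The two bracketings:
[S [NP [NP [Det that] [N linguist]] [Conj and] [NP [NP [Det every] [N bridge]] [PP [P under] [NP [Det that] [N sentence]]]]] [VP [V visited]]]
[S [NP [NP [NP [Det that] [N linguist]] [Conj and] [NP [Det every] [N bridge]]] [PP [P under] [NP [Det that] [N sentence]]]] [VP [V visited]]]
The trees differ in how a recursive rule is bracketed over the same span.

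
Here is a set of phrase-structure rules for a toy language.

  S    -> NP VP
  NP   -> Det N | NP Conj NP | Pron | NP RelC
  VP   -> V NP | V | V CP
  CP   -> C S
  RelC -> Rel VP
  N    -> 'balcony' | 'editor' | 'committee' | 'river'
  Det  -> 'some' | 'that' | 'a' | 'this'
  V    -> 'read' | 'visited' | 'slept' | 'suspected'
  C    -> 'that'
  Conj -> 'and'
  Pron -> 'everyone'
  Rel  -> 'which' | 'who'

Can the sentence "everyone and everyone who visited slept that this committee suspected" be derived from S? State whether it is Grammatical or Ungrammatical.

Grammatical

S
  NP
    NP
      Pron: everyone
    Conj: and
    NP
      NP
        Pron: everyone
      RelC
        Rel: who
        VP
          V: visited
  VP
    V: slept
    CP
      C: that
      S
        NP
          Det: this
          N: committee
        VP
          V: suspected
Every word is introduced by a lexical rule and the phrasal rules combine the resulting categories into a single S.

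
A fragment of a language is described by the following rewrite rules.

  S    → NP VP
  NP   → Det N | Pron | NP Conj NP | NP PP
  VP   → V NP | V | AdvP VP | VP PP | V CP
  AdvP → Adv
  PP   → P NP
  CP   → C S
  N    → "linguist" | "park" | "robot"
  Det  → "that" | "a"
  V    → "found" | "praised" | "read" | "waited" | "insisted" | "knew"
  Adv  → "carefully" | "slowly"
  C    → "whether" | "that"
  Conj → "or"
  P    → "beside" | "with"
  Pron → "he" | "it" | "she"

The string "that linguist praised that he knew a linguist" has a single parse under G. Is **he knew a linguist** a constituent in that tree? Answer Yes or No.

Yes

[S [NP [Det that] [N linguist]] [VP [V praised] [CP [C that] [S [NP [Pron he]] [VP [V knew] [NP [Det a] [N linguist]]]]]]]
The words 'he knew a linguist' are exhaustively dominated by a single S node (built by S → NP VP), so they form a constituent.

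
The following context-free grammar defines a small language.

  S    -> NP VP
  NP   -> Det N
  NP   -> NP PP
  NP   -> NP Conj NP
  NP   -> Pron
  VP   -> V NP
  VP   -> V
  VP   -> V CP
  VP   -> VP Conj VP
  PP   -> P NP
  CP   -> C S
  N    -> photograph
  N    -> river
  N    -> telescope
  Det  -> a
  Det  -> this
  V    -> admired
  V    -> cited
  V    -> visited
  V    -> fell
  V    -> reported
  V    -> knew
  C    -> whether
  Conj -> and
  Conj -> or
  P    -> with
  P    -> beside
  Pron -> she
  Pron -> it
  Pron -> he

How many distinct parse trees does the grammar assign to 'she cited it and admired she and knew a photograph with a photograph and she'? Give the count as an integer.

Two of the 4 distinct bracketings:
[S [NP [Pron she]] [VP [VP [V cited] [NP [Pron it]]] [Conj and] [VP [VP [V admired] [NP [Pron she]]] [Conj and] [VP [V knew] [NP [NP [Det a] [N photograph]] [PP [P with] [NP [NP [Det a] [N photograph]] [Conj and] [NP [Pron she]]]]]]]]]
[S [NP [Pron she]] [VP [VP [V cited] [NP [Pron it]]] [Conj and] [VP [VP [V admired] [NP [Pron she]]] [Conj and] [VP [V knew] [NP [NP [NP [Det a] [N photograph]] [PP [P with] [NP [Det a] [N photograph]]]] [Conj and] [NP [Pron she]]]]]]]
The trees differ in how a recursive rule is bracketed over the same span.

4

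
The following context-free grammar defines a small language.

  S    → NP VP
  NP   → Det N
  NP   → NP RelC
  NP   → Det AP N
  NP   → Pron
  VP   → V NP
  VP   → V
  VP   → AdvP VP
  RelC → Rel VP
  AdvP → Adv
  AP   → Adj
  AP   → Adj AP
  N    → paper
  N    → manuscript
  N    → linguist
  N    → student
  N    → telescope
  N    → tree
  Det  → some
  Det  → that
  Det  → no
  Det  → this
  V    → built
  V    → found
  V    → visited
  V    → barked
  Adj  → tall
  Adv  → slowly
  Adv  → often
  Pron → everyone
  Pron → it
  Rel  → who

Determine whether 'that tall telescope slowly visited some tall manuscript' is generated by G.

S
  NP
    Det: that
    AP
      Adj: tall
    N: telescope
  VP
    AdvP
      Adv: slowly
    VP
      V: visited
      NP
        Det: some
        AP
          Adj: tall
        N: manuscript
Every word is introduced by a lexical rule and the phrasal rules combine the resulting categories into a single S.

Grammatical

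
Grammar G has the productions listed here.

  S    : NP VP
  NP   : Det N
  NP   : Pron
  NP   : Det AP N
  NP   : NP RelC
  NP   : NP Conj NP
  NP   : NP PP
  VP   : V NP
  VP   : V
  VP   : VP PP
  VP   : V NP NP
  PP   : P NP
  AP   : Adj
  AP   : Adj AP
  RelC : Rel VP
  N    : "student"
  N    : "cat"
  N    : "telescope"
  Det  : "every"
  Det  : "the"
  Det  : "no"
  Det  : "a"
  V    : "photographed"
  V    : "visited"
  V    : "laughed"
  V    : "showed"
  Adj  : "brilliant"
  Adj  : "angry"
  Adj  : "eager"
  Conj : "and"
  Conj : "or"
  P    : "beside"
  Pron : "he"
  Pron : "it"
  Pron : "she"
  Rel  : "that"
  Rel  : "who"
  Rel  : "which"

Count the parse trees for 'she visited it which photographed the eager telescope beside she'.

Two of the 6 distinct bracketings:
[S [NP [Pron she]] [VP [V visited] [NP [NP [Pron it]] [RelC [Rel which] [VP [V photographed] [NP [NP [Det the] [AP [Adj eager]] [N telescope]] [PP [P beside] [NP [Pron she]]]]]]]]]
[S [NP [Pron she]] [VP [V visited] [NP [NP [Pron it]] [RelC [Rel which] [VP [VP [V photographed] [NP [Det the] [AP [Adj eager]] [N telescope]]] [PP [P beside] [NP [Pron she]]]]]]]]
The difference turns on whether NP → NP PP is used at the relevant span, versus an alternative expansion of NP.

6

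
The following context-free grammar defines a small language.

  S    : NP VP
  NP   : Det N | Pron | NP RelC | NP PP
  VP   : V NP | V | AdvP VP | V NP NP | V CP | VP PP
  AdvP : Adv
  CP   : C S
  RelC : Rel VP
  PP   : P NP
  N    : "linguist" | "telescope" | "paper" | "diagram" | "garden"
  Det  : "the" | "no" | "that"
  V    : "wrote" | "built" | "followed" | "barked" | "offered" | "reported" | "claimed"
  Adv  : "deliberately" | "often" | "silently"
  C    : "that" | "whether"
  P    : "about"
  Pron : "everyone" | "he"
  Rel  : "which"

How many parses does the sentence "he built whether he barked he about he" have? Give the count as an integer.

3

Two of the 3 distinct bracketings:
[S [NP [Pron he]] [VP [V built] [CP [C whether] [S [NP [Pron he]] [VP [V barked] [NP [NP [Pron he]] [PP [P about] [NP [Pron he]]]]]]]]]
[S [NP [Pron he]] [VP [V built] [CP [C whether] [S [NP [Pron he]] [VP [VP [V barked] [NP [Pron he]]] [PP [P about] [NP [Pron he]]]]]]]]
The difference turns on whether NP → NP PP is used at the relevant span, versus an alternative expansion of NP.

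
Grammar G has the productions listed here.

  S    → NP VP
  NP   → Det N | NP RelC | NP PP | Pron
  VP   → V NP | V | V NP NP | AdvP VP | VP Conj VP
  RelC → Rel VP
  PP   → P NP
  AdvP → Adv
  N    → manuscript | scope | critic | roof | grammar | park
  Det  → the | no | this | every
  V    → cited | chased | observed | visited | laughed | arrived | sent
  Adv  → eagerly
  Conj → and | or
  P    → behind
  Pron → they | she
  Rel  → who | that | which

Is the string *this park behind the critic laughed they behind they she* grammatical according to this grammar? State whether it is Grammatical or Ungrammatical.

Grammatical

S
  NP
    NP
      Det: this
      N: park
    PP
      P: behind
      NP
        Det: the
        N: critic
  VP
    V: laughed
    NP
      NP
        Pron: they
      PP
        P: behind
        NP
          Pron: they
    NP
      Pron: she
Every word is introduced by a lexical rule and the phrasal rules combine the resulting categories into a single S.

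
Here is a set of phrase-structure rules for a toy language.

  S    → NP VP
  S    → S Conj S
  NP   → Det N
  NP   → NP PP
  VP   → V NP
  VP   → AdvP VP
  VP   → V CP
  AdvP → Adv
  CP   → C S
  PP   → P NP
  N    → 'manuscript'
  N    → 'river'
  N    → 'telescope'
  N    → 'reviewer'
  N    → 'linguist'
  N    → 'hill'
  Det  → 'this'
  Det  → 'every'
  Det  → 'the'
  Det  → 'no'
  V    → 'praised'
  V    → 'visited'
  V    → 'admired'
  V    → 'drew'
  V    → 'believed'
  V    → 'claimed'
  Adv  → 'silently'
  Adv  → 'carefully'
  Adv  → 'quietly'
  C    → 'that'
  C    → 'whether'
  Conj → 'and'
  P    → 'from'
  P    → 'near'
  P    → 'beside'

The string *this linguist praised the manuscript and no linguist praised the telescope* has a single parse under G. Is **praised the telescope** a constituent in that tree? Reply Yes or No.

Yes

[S [S [NP [Det this] [N linguist]] [VP [V praised] [NP [Det the] [N manuscript]]]] [Conj and] [S [NP [Det no] [N linguist]] [VP [V praised] [NP [Det the] [N telescope]]]]]
The words 'praised the telescope' are exhaustively dominated by a single VP node (built by VP → V NP), so they form a constituent.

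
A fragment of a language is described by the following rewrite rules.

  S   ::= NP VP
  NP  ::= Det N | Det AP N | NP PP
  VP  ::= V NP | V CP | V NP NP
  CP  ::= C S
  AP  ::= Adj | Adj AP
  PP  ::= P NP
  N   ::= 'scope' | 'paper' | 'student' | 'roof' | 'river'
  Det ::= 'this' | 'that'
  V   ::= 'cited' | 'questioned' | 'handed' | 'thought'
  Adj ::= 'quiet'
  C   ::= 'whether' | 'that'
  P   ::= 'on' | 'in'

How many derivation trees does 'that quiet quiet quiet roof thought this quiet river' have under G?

[S [NP [Det that] [AP [Adj quiet] [AP [Adj quiet] [AP [Adj quiet]]]] [N roof]] [VP [V thought] [NP [Det this] [AP [Adj quiet]] [N river]]]]
No rule offers an alternative attachment or grouping for any span, so this is the only derivation.

1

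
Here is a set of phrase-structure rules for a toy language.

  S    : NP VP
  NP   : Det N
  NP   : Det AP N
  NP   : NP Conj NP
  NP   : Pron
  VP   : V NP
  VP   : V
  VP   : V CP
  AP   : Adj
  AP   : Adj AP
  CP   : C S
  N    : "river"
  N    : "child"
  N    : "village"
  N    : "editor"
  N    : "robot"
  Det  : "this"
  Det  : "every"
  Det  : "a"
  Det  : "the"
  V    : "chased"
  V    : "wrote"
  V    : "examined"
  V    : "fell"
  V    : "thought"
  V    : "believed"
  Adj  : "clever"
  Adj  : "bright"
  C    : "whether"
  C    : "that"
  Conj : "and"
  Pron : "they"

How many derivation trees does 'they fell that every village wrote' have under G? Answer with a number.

1

[S [NP [Pron they]] [VP [V fell] [CP [C that] [S [NP [Det every] [N village]] [VP [V wrote]]]]]]
No rule offers an alternative attachment or grouping for any span, so this is the only derivation.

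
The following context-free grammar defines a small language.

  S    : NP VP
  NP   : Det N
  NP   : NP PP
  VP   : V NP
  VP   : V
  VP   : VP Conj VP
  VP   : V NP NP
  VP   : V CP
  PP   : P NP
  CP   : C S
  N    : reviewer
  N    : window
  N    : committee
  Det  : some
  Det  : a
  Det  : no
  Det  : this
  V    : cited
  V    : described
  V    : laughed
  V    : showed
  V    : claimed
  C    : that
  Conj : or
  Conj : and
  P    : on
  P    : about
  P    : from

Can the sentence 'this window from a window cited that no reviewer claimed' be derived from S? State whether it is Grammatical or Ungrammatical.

Grammatical

S
  NP
    NP
      Det: this
      N: window
    PP
      P: from
      NP
        Det: a
        N: window
  VP
    V: cited
    CP
      C: that
      S
        NP
          Det: no
          N: reviewer
        VP
          V: claimed
Every word is introduced by a lexical rule and the phrasal rules combine the resulting categories into a single S.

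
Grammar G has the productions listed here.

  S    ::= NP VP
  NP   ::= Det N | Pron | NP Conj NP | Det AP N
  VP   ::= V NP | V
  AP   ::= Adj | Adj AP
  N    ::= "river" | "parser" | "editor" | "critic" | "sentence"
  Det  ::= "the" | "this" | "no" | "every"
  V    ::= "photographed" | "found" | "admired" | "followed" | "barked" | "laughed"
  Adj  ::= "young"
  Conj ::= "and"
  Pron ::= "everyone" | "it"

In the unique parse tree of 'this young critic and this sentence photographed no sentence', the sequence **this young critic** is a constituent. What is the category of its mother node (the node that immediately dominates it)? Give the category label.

S
  NP
    NP
      Det: this
      AP
        Adj: young
      N: critic
    Conj: and
    NP
      Det: this
      N: sentence
  VP
    V: photographed
    NP
      Det: no
      N: sentence
The span 'this young critic' is the NP node built by NP → Det AP N.
Its mother is the NP built by NP → NP Conj NP.

NP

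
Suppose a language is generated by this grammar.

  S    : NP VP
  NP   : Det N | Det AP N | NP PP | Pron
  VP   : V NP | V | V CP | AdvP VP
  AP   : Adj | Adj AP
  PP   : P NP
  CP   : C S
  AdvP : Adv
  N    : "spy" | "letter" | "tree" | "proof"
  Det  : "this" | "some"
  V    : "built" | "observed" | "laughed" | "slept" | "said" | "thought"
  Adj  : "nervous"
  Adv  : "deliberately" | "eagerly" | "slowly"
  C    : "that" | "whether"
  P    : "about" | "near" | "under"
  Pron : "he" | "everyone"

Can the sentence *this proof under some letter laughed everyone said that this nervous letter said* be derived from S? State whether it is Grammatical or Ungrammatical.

For S → NP VP, every NP-prefix leaves a non-VP remainder: after 'this proof' the remainder is not a VP; after 'this proof under some letter' the remainder is not a VP.

Ungrammatical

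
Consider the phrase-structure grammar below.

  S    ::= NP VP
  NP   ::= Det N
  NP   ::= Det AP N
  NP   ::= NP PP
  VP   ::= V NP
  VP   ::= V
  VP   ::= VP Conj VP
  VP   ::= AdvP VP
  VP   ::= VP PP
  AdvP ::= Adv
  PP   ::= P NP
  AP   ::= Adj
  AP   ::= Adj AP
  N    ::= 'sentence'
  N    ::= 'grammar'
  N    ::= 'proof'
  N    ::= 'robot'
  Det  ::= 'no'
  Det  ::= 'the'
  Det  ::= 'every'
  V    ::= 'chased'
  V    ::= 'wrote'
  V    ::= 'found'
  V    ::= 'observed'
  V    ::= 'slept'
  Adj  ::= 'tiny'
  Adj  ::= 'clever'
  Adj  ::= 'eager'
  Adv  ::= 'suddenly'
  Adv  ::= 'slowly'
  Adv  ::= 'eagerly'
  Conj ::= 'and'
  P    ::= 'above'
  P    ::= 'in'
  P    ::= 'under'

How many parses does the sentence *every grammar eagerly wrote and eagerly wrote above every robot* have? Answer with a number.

7

Two of the 7 distinct bracketings:
[S [NP [Det every] [N grammar]] [VP [VP [AdvP [Adv eagerly]] [VP [V wrote]]] [Conj and] [VP [AdvP [Adv eagerly]] [VP [VP [V wrote]] [PP [P above] [NP [Det every] [N robot]]]]]]]
[S [NP [Det every] [N grammar]] [VP [VP [AdvP [Adv eagerly]] [VP [V wrote]]] [Conj and] [VP [VP [AdvP [Adv eagerly]] [VP [V wrote]]] [PP [P above] [NP [Det every] [N robot]]]]]]
The trees differ in how a recursive rule is bracketed over the same span.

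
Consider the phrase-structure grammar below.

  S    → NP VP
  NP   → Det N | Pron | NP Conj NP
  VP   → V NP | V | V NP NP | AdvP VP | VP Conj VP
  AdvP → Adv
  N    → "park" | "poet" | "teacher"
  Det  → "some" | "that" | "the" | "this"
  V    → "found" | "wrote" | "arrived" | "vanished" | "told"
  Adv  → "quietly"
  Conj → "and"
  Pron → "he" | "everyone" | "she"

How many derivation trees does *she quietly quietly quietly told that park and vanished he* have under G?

Two of the 4 distinct bracketings:
[S [NP [Pron she]] [VP [AdvP [Adv quietly]] [VP [AdvP [Adv quietly]] [VP [AdvP [Adv quietly]] [VP [VP [V told] [NP [Det that] [N park]]] [Conj and] [VP [V vanished] [NP [Pron he]]]]]]]]
[S [NP [Pron she]] [VP [AdvP [Adv quietly]] [VP [AdvP [Adv quietly]] [VP [VP [AdvP [Adv quietly]] [VP [V told] [NP [Det that] [N park]]]] [Conj and] [VP [V vanished] [NP [Pron he]]]]]]]
The trees differ in how a recursive rule is bracketed over the same span.

4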